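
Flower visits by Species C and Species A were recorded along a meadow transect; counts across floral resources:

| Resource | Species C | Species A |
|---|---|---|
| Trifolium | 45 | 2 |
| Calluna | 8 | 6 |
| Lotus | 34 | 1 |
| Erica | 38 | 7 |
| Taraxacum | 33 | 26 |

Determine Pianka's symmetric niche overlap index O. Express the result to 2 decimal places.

0.62

Proportions for Species C (n=158): 45/158=0.2848, 8/158=0.0506, 34/158=0.2152, 38/158=0.2405, 33/158=0.2089
Proportions for Species A (n=42): 2/42=0.0476, 6/42=0.1429, 1/42=0.0238, 7/42=0.1667, 26/42=0.6190
Σ p₁ᵢp₂ᵢ = 0.013556 + 0.007231 + 0.005122 + 0.040091 + 0.129309 = 0.195309
Σp_1ᵢ² = 0.2848² + 0.0506² + 0.2152² + 0.2405² + 0.2089² = 0.081111 + 0.002560 + 0.046311 + 0.057840 + 0.043639 = 0.231461
Σp_2ᵢ² = 0.0476² + 0.1429² + 0.0238² + 0.1667² + 0.6190² = 0.002266 + 0.020420 + 0.000566 + 0.027789 + 0.383161 = 0.434202
O = 0.195309 / √(0.231461 × 0.434202) = 0.195309 / 0.3170187 = 0.6161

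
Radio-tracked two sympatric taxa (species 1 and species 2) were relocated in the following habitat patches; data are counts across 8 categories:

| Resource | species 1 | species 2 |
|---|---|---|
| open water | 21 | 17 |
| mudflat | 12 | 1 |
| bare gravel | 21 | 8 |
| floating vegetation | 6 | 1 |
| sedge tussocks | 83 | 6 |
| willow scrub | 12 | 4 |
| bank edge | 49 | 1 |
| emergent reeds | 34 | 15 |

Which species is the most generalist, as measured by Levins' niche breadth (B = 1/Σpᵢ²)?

Proportions for species 1 (n=238): 21/238=0.0882, 12/238=0.0504, 21/238=0.0882, 6/238=0.0252, 83/238=0.3487, 12/238=0.0504, 49/238=0.2059, 34/238=0.1429
Proportions for species 2 (n=53): 17/53=0.3208, 1/53=0.0189, 8/53=0.1509, 1/53=0.0189, 6/53=0.1132, 4/53=0.0755, 1/53=0.0189, 15/53=0.2830
Σp_1ᵢ² = 0.0882² + 0.0504² + 0.0882² + 0.0252² + 0.3487² + 0.0504² + 0.2059² + 0.1429² = 0.007779 + 0.002540 + 0.007779 + 0.000635 + 0.121592 + 0.002540 + 0.042395 + 0.020420 = 0.205680
B_1 = 1 / 0.205680 = 4.8619
Σp_2ᵢ² = 0.3208² + 0.0189² + 0.1509² + 0.0189² + 0.1132² + 0.0755² + 0.0189² + 0.2830² = 0.102913 + 0.000357 + 0.022771 + 0.000357 + 0.012814 + 0.005700 + 0.000357 + 0.080089 = 0.225358
B_2 = 1 / 0.225358 = 4.4374
Highest B → broadest niche (most generalist): species 1 (B = 4.86).

species 1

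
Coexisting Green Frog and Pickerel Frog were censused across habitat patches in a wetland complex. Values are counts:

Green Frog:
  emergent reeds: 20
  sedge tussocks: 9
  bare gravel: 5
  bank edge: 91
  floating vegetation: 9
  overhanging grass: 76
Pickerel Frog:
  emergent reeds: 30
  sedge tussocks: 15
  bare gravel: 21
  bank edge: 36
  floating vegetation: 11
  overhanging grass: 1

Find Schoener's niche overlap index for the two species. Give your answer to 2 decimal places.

0.53

Proportions for Green Frog (n=210): 20/210=0.0952, 9/210=0.0429, 5/210=0.0238, 91/210=0.4333, 9/210=0.0429, 76/210=0.3619
Proportions for Pickerel Frog (n=114): 30/114=0.2632, 15/114=0.1316, 21/114=0.1842, 36/114=0.3158, 11/114=0.0965, 1/114=0.0088
Σ|p₁ᵢ − p₂ᵢ| = 0.1680 + 0.0887 + 0.1604 + 0.1175 + 0.0536 + 0.3531 = 0.9413
D = 1 − ½ × 0.9413 = 1 − 0.47065 = 0.52935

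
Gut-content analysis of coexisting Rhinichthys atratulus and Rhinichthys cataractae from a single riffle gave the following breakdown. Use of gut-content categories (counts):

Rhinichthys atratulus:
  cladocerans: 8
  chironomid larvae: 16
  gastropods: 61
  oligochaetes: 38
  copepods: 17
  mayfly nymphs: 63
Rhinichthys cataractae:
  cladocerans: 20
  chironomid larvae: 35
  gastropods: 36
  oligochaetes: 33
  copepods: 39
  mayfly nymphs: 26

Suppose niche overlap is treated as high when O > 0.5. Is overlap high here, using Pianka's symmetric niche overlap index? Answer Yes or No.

Yes

Proportions for Rhinichthys atratulus (n=203): 8/203=0.0394, 16/203=0.0788, 61/203=0.3005, 38/203=0.1872, 17/203=0.0837, 63/203=0.3103
Proportions for Rhinichthys cataractae (n=189): 20/189=0.1058, 35/189=0.1852, 36/189=0.1905, 33/189=0.1746, 39/189=0.2063, 26/189=0.1376
Σ p₁ᵢp₂ᵢ = 0.004169 + 0.014594 + 0.057245 + 0.032685 + 0.017267 + 0.042697 = 0.168657
Σp_1ᵢ² = 0.0394² + 0.0788² + 0.3005² + 0.1872² + 0.0837² + 0.3103² = 0.001552 + 0.006209 + 0.090300 + 0.035044 + 0.007006 + 0.096286 = 0.236397
Σp_2ᵢ² = 0.1058² + 0.1852² + 0.1905² + 0.1746² + 0.2063² + 0.1376² = 0.011194 + 0.034299 + 0.036290 + 0.030485 + 0.042560 + 0.018934 = 0.173762
O = 0.168657 / √(0.236397 × 0.173762) = 0.168657 / 0.2026742 = 0.8322
O = 0.8322 > 0.5 → Yes.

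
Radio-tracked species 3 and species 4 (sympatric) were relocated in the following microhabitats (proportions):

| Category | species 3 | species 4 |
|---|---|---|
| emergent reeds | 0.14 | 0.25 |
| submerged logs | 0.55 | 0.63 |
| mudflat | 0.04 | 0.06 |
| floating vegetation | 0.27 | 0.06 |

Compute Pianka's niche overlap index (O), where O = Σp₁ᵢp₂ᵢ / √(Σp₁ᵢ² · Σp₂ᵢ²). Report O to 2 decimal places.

Σ p₁ᵢp₂ᵢ = 0.0350 + 0.3465 + 0.0024 + 0.0162 = 0.4001
Σp_1ᵢ² = 0.14² + 0.55² + 0.04² + 0.27² = 0.0196 + 0.3025 + 0.0016 + 0.0729 = 0.3966
Σp_2ᵢ² = 0.25² + 0.63² + 0.06² + 0.06² = 0.0625 + 0.3969 + 0.0036 + 0.0036 = 0.4666
O = 0.4001 / √(0.3966 × 0.4666) = 0.4001 / 0.43018 = 0.9301

0.93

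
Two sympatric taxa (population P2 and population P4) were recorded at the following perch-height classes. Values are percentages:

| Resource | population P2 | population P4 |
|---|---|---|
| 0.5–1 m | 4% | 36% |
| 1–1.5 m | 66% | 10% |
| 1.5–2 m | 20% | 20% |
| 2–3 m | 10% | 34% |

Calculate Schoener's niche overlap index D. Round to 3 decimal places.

0.440

Convert percentages to proportions (divide by 100).
Σ|p₁ᵢ − p₂ᵢ| = 0.32 + 0.56 + 0.00 + 0.24 = 1.12
D = 1 − ½ × 1.12 = 1 − 0.560 = 0.44000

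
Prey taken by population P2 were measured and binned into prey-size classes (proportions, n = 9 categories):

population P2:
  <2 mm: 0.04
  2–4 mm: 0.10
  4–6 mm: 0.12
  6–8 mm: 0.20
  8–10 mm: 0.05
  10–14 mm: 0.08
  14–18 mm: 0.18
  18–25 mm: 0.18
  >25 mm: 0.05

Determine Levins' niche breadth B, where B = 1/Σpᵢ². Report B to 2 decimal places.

Σpᵢ² = 0.04² + 0.10² + 0.12² + 0.20² + 0.05² + 0.08² + 0.18² + 0.18² + 0.05² = 0.0016 + 0.0100 + 0.0144 + 0.0400 + 0.0025 + 0.0064 + 0.0324 + 0.0324 + 0.0025 = 0.1422
B = 1 / 0.1422 = 7.0323

7.03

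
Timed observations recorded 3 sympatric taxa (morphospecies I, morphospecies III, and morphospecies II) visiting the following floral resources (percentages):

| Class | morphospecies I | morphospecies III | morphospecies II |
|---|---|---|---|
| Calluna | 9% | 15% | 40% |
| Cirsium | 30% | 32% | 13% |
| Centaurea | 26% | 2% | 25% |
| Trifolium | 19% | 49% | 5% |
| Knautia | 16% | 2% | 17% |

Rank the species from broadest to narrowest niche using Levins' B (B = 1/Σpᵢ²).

morphospecies I > morphospecies II > morphospecies III

Convert percentages to proportions (divide by 100).
Σp_Iᵢ² = 0.09² + 0.30² + 0.26² + 0.19² + 0.16² = 0.0081 + 0.0900 + 0.0676 + 0.0361 + 0.0256 = 0.2274
B_I = 1 / 0.2274 = 4.3975
Σp_IIIᵢ² = 0.15² + 0.32² + 0.02² + 0.49² + 0.02² = 0.0225 + 0.1024 + 0.0004 + 0.2401 + 0.0004 = 0.3658
B_III = 1 / 0.3658 = 2.7337
Σp_IIᵢ² = 0.40² + 0.13² + 0.25² + 0.05² + 0.17² = 0.1600 + 0.0169 + 0.0625 + 0.0025 + 0.0289 = 0.2708
B_II = 1 / 0.2708 = 3.6928
Ranking by B (broadest → narrowest): morphospecies I (4.40) > morphospecies II (3.69) > morphospecies III (2.73)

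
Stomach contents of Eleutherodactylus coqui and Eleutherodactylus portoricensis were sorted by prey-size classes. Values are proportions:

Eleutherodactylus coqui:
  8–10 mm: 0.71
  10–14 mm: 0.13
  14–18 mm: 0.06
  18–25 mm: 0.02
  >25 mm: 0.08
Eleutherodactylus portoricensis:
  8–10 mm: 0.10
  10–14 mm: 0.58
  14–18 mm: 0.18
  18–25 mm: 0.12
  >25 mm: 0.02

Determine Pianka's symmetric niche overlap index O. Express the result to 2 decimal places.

Σ p₁ᵢp₂ᵢ = 0.0710 + 0.0754 + 0.0108 + 0.0024 + 0.0016 = 0.1612
Σp_1ᵢ² = 0.71² + 0.13² + 0.06² + 0.02² + 0.08² = 0.5041 + 0.0169 + 0.0036 + 0.0004 + 0.0064 = 0.5314
Σp_2ᵢ² = 0.10² + 0.58² + 0.18² + 0.12² + 0.02² = 0.0100 + 0.3364 + 0.0324 + 0.0144 + 0.0004 = 0.3936
O = 0.1612 / √(0.5314 × 0.3936) = 0.1612 / 0.45734 = 0.3525

0.35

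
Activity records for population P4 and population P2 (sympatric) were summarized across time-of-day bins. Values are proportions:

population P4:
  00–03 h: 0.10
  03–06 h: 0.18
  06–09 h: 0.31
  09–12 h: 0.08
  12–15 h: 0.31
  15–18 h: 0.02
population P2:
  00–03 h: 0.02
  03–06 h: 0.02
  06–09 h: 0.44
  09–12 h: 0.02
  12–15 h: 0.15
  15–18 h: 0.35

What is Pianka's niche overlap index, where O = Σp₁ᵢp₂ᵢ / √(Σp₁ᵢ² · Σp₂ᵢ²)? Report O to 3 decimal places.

Σ p₁ᵢp₂ᵢ = 0.0020 + 0.0036 + 0.1364 + 0.0016 + 0.0465 + 0.0070 = 0.1971
Σp_1ᵢ² = 0.10² + 0.18² + 0.31² + 0.08² + 0.31² + 0.02² = 0.0100 + 0.0324 + 0.0961 + 0.0064 + 0.0961 + 0.0004 = 0.2414
Σp_2ᵢ² = 0.02² + 0.02² + 0.44² + 0.02² + 0.15² + 0.35² = 0.0004 + 0.0004 + 0.1936 + 0.0004 + 0.0225 + 0.1225 = 0.3398
O = 0.1971 / √(0.2414 × 0.3398) = 0.1971 / 0.286405 = 0.68819

0.688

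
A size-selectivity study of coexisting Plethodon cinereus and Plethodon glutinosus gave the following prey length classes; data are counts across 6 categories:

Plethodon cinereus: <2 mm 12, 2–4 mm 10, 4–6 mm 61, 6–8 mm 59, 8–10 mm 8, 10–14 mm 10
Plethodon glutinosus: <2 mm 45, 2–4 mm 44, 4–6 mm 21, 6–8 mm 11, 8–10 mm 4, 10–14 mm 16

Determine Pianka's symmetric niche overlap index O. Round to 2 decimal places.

0.51

Proportions for Plethodon cinereus (n=160): 12/160=0.0750, 10/160=0.0625, 61/160=0.3813, 59/160=0.3688, 8/160=0.0500, 10/160=0.0625
Proportions for Plethodon glutinosus (n=141): 45/141=0.3191, 44/141=0.3121, 21/141=0.1489, 11/141=0.0780, 4/141=0.0284, 16/141=0.1135
Σ p₁ᵢp₂ᵢ = 0.023933 + 0.019506 + 0.056776 + 0.028766 + 0.001420 + 0.007094 = 0.137495
Σp_1ᵢ² = 0.0750² + 0.0625² + 0.3813² + 0.3688² + 0.0500² + 0.0625² = 0.005625 + 0.003906 + 0.145390 + 0.136013 + 0.002500 + 0.003906 = 0.297340
Σp_2ᵢ² = 0.3191² + 0.3121² + 0.1489² + 0.0780² + 0.0284² + 0.1135² = 0.101825 + 0.097406 + 0.022171 + 0.006084 + 0.000807 + 0.012882 = 0.241175
O = 0.137495 / √(0.297340 × 0.241175) = 0.137495 / 0.2677890 = 0.5134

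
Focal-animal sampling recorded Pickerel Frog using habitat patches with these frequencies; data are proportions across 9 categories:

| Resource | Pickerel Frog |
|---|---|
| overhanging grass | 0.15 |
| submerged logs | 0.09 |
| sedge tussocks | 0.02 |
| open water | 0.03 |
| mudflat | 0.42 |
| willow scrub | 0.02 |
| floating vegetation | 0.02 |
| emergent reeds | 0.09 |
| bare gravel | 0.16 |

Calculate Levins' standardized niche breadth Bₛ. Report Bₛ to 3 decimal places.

0.390

Σpᵢ² = 0.15² + 0.09² + 0.02² + 0.03² + 0.42² + 0.02² + 0.02² + 0.09² + 0.16² = 0.0225 + 0.0081 + 0.0004 + 0.0009 + 0.1764 + 0.0004 + 0.0004 + 0.0081 + 0.0256 = 0.2428
B = 1 / 0.2428 = 4.11862
Bₛ = (B − 1)/(n − 1) = (4.11862 − 1)/(9 − 1) = 3.11862/8 = 0.38983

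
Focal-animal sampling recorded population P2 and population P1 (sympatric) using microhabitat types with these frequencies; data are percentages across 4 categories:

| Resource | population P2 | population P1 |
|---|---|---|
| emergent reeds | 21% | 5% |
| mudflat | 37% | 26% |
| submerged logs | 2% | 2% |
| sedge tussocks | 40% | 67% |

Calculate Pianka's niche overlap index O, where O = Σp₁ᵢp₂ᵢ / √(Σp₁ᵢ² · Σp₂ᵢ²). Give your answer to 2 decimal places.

Convert percentages to proportions (divide by 100).
Σ p₁ᵢp₂ᵢ = 0.0105 + 0.0962 + 0.0004 + 0.2680 = 0.3751
Σp_1ᵢ² = 0.21² + 0.37² + 0.02² + 0.40² = 0.0441 + 0.1369 + 0.0004 + 0.1600 = 0.3414
Σp_2ᵢ² = 0.05² + 0.26² + 0.02² + 0.67² = 0.0025 + 0.0676 + 0.0004 + 0.4489 = 0.5194
O = 0.3751 / √(0.3414 × 0.5194) = 0.3751 / 0.42110 = 0.8908

0.89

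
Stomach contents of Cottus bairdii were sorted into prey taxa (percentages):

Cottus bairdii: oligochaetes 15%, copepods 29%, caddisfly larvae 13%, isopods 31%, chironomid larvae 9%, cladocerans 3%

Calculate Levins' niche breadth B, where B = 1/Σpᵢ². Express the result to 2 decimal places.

Convert percentages to proportions (divide by 100).
Σpᵢ² = 0.15² + 0.29² + 0.13² + 0.31² + 0.09² + 0.03² = 0.0225 + 0.0841 + 0.0169 + 0.0961 + 0.0081 + 0.0009 = 0.2286
B = 1 / 0.2286 = 4.3745

4.37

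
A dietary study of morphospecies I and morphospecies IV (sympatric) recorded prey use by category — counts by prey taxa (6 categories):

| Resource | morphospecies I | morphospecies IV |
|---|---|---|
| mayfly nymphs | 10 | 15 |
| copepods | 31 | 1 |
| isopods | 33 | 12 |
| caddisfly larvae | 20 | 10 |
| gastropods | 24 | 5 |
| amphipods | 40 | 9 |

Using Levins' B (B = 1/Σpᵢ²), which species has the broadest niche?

Proportions for morphospecies I (n=158): 10/158=0.0633, 31/158=0.1962, 33/158=0.2089, 20/158=0.1266, 24/158=0.1519, 40/158=0.2532
Proportions for morphospecies IV (n=52): 15/52=0.2885, 1/52=0.0192, 12/52=0.2308, 10/52=0.1923, 5/52=0.0962, 9/52=0.1731
Σp_Iᵢ² = 0.0633² + 0.1962² + 0.2089² + 0.1266² + 0.1519² + 0.2532² = 0.004007 + 0.038494 + 0.043639 + 0.016028 + 0.023074 + 0.064110 = 0.189352
B_I = 1 / 0.189352 = 5.2812
Σp_IVᵢ² = 0.2885² + 0.0192² + 0.2308² + 0.1923² + 0.0962² + 0.1731² = 0.083232 + 0.000369 + 0.053269 + 0.036979 + 0.009254 + 0.029964 = 0.213067
B_IV = 1 / 0.213067 = 4.6934
Highest B → broadest niche (most generalist): morphospecies I (B = 5.28).

morphospecies I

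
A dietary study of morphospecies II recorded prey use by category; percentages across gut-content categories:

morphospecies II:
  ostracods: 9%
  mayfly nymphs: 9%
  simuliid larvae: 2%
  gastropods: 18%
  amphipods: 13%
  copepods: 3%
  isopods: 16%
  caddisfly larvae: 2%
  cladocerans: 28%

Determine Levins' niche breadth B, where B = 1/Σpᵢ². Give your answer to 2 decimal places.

Convert percentages to proportions (divide by 100).
Σpᵢ² = 0.09² + 0.09² + 0.02² + 0.18² + 0.13² + 0.03² + 0.16² + 0.02² + 0.28² = 0.0081 + 0.0081 + 0.0004 + 0.0324 + 0.0169 + 0.0009 + 0.0256 + 0.0004 + 0.0784 = 0.1712
B = 1 / 0.1712 = 5.8411

5.84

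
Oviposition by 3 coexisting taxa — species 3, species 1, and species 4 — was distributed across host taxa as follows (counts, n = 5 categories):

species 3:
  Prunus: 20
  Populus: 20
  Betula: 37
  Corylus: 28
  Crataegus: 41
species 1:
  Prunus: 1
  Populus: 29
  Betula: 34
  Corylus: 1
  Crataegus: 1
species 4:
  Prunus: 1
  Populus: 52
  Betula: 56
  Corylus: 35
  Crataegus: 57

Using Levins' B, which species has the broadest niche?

species 3

Proportions for species 3 (n=146): 20/146=0.1370, 20/146=0.1370, 37/146=0.2534, 28/146=0.1918, 41/146=0.2808
Proportions for species 1 (n=66): 1/66=0.0152, 29/66=0.4394, 34/66=0.5152, 1/66=0.0152, 1/66=0.0152
Proportions for species 4 (n=201): 1/201=0.0050, 52/201=0.2587, 56/201=0.2786, 35/201=0.1741, 57/201=0.2836
Σp_3ᵢ² = 0.1370² + 0.1370² + 0.2534² + 0.1918² + 0.2808² = 0.018769 + 0.018769 + 0.064212 + 0.036787 + 0.078849 = 0.217386
B_3 = 1 / 0.217386 = 4.6001
Σp_1ᵢ² = 0.0152² + 0.4394² + 0.5152² + 0.0152² + 0.0152² = 0.000231 + 0.193072 + 0.265431 + 0.000231 + 0.000231 = 0.459196
B_1 = 1 / 0.459196 = 2.1777
Σp_4ᵢ² = 0.0050² + 0.2587² + 0.2786² + 0.1741² + 0.2836² = 0.000025 + 0.066926 + 0.077618 + 0.030311 + 0.080429 = 0.255309
B_4 = 1 / 0.255309 = 3.9168
Highest B → broadest niche (most generalist): species 3 (B = 4.60).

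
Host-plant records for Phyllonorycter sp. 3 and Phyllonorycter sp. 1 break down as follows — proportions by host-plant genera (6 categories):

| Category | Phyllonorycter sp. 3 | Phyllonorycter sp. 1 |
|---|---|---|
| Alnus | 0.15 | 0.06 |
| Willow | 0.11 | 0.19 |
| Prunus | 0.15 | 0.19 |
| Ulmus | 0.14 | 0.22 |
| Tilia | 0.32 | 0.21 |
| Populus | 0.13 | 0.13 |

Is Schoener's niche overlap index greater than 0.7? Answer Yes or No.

Yes

Σ|p₁ᵢ − p₂ᵢ| = 0.09 + 0.08 + 0.04 + 0.08 + 0.11 + 0.00 = 0.40
D = 1 − ½ × 0.40 = 1 − 0.200 = 0.8000
D = 0.8000 > 0.7 → Yes.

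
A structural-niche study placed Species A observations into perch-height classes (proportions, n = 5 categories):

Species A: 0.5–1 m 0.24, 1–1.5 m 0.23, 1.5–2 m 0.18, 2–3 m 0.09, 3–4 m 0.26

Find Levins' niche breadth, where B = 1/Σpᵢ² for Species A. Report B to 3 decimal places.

Σpᵢ² = 0.24² + 0.23² + 0.18² + 0.09² + 0.26² = 0.0576 + 0.0529 + 0.0324 + 0.0081 + 0.0676 = 0.2186
B = 1 / 0.2186 = 4.57457

4.575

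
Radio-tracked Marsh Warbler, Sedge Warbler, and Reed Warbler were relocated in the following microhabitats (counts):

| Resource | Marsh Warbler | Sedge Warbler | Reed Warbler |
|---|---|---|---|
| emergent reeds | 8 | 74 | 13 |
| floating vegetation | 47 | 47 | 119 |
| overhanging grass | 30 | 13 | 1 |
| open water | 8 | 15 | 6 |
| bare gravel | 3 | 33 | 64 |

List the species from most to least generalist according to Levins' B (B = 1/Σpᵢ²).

Sedge Warbler > Marsh Warbler > Reed Warbler

Proportions for Marsh Warbler (n=96): 8/96=0.0833, 47/96=0.4896, 30/96=0.3125, 8/96=0.0833, 3/96=0.0313
Proportions for Sedge Warbler (n=182): 74/182=0.4066, 47/182=0.2582, 13/182=0.0714, 15/182=0.0824, 33/182=0.1813
Proportions for Reed Warbler (n=203): 13/203=0.0640, 119/203=0.5862, 1/203=0.0049, 6/203=0.0296, 64/203=0.3153
Σp_Marsᵢ² = 0.0833² + 0.4896² + 0.3125² + 0.0833² + 0.0313² = 0.006939 + 0.239708 + 0.097656 + 0.006939 + 0.000980 = 0.352222
B_Mars = 1 / 0.352222 = 2.8391
Σp_Sedgᵢ² = 0.4066² + 0.2582² + 0.0714² + 0.0824² + 0.1813² = 0.165324 + 0.066667 + 0.005098 + 0.006790 + 0.032870 = 0.276749
B_Sedg = 1 / 0.276749 = 3.6134
Σp_Reedᵢ² = 0.0640² + 0.5862² + 0.0049² + 0.0296² + 0.3153² = 0.004096 + 0.343630 + 0.000024 + 0.000876 + 0.099414 = 0.448040
B_Reed = 1 / 0.448040 = 2.2319
Ranking by B (broadest → narrowest): Sedge Warbler (3.61) > Marsh Warbler (2.84) > Reed Warbler (2.23)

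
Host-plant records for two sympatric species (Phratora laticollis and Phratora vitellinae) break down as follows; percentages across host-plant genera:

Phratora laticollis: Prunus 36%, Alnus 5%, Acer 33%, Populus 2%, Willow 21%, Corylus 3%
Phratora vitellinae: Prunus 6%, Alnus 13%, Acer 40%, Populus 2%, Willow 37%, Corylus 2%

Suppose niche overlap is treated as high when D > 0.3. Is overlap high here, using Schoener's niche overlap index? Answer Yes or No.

Yes

Convert percentages to proportions (divide by 100).
Σ|p₁ᵢ − p₂ᵢ| = 0.30 + 0.08 + 0.07 + 0.00 + 0.16 + 0.01 = 0.62
D = 1 − ½ × 0.62 = 1 − 0.310 = 0.6900
D = 0.6900 > 0.3 → Yes.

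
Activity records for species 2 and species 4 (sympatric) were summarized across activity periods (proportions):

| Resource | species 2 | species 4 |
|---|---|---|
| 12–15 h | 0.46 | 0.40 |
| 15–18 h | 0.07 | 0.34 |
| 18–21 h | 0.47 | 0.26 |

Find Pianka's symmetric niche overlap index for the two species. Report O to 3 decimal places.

0.852

Σ p₁ᵢp₂ᵢ = 0.1840 + 0.0238 + 0.1222 = 0.3300
Σp_1ᵢ² = 0.46² + 0.07² + 0.47² = 0.2116 + 0.0049 + 0.2209 = 0.4374
Σp_2ᵢ² = 0.40² + 0.34² + 0.26² = 0.1600 + 0.1156 + 0.0676 = 0.3432
O = 0.3300 / √(0.4374 × 0.3432) = 0.3300 / 0.387448 = 0.85173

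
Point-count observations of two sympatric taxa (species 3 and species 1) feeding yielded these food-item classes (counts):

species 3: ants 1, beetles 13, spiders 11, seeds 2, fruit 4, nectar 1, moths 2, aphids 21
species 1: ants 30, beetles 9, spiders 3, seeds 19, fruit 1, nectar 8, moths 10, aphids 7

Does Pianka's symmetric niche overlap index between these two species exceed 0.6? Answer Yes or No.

No

Proportions for species 3 (n=55): 1/55=0.0182, 13/55=0.2364, 11/55=0.2000, 2/55=0.0364, 4/55=0.0727, 1/55=0.0182, 2/55=0.0364, 21/55=0.3818
Proportions for species 1 (n=87): 30/87=0.3448, 9/87=0.1034, 3/87=0.0345, 19/87=0.2184, 1/87=0.0115, 8/87=0.0920, 10/87=0.1149, 7/87=0.0805
Σ p₁ᵢp₂ᵢ = 0.006275 + 0.024444 + 0.006900 + 0.007950 + 0.000836 + 0.001674 + 0.004182 + 0.030735 = 0.082996
Σp_1ᵢ² = 0.0182² + 0.2364² + 0.2000² + 0.0364² + 0.0727² + 0.0182² + 0.0364² + 0.3818² = 0.000331 + 0.055885 + 0.040000 + 0.001325 + 0.005285 + 0.000331 + 0.001325 + 0.145771 = 0.250253
Σp_2ᵢ² = 0.3448² + 0.1034² + 0.0345² + 0.2184² + 0.0115² + 0.0920² + 0.1149² + 0.0805² = 0.118887 + 0.010692 + 0.001190 + 0.047699 + 0.000132 + 0.008464 + 0.013202 + 0.006480 = 0.206746
O = 0.082996 / √(0.250253 × 0.206746) = 0.082996 / 0.2274617 = 0.3649
O = 0.3649 < 0.6 → No.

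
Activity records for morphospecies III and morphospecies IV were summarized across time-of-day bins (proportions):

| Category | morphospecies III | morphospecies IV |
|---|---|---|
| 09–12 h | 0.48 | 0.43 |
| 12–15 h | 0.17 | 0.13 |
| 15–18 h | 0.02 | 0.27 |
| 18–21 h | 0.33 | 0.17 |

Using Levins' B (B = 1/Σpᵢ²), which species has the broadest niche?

morphospecies IV

Σp_IIIᵢ² = 0.48² + 0.17² + 0.02² + 0.33² = 0.2304 + 0.0289 + 0.0004 + 0.1089 = 0.3686
B_III = 1 / 0.3686 = 2.7130
Σp_IVᵢ² = 0.43² + 0.13² + 0.27² + 0.17² = 0.1849 + 0.0169 + 0.0729 + 0.0289 = 0.3036
B_IV = 1 / 0.3036 = 3.2938
Highest B → broadest niche (most generalist): morphospecies IV (B = 3.29).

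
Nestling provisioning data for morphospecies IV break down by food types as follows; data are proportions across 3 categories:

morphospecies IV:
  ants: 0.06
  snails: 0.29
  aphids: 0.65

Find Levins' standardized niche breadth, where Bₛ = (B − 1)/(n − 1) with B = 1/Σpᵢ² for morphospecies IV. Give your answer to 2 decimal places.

0.48

Σpᵢ² = 0.06² + 0.29² + 0.65² = 0.0036 + 0.0841 + 0.4225 = 0.5102
B = 1 / 0.5102 = 1.9600
Bₛ = (B − 1)/(n − 1) = (1.9600 − 1)/(3 − 1) = 0.9600/2 = 0.4800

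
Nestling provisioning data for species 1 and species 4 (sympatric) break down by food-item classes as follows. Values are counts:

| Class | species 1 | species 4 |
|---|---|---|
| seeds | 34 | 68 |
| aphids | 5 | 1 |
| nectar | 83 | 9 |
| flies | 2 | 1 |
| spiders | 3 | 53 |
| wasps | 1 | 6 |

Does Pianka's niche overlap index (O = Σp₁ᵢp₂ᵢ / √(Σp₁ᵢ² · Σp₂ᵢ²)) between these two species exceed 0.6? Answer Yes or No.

Proportions for species 1 (n=128): 34/128=0.2656, 5/128=0.0391, 83/128=0.6484, 2/128=0.0156, 3/128=0.0234, 1/128=0.0078
Proportions for species 4 (n=138): 68/138=0.4928, 1/138=0.0072, 9/138=0.0652, 1/138=0.0072, 53/138=0.3841, 6/138=0.0435
Σ p₁ᵢp₂ᵢ = 0.130888 + 0.000282 + 0.042276 + 0.000112 + 0.008988 + 0.000339 = 0.182885
Σp_1ᵢ² = 0.2656² + 0.0391² + 0.6484² + 0.0156² + 0.0234² + 0.0078² = 0.070543 + 0.001529 + 0.420423 + 0.000243 + 0.000548 + 0.000061 = 0.493347
Σp_2ᵢ² = 0.4928² + 0.0072² + 0.0652² + 0.0072² + 0.3841² + 0.0435² = 0.242852 + 0.000052 + 0.004251 + 0.000052 + 0.147533 + 0.001892 = 0.396632
O = 0.182885 / √(0.493347 × 0.396632) = 0.182885 / 0.4423542 = 0.4134
O = 0.4134 < 0.6 → No.

No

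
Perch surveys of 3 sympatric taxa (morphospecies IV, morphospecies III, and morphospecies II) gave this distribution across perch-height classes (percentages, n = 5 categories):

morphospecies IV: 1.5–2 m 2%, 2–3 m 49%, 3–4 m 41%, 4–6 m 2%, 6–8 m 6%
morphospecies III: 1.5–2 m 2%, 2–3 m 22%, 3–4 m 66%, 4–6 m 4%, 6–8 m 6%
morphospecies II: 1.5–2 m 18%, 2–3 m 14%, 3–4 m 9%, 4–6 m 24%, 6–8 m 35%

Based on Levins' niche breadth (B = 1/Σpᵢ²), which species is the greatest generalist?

morphospecies II

Convert percentages to proportions (divide by 100).
Σp_IVᵢ² = 0.02² + 0.49² + 0.41² + 0.02² + 0.06² = 0.0004 + 0.2401 + 0.1681 + 0.0004 + 0.0036 = 0.4126
B_IV = 1 / 0.4126 = 2.4237
Σp_IIIᵢ² = 0.02² + 0.22² + 0.66² + 0.04² + 0.06² = 0.0004 + 0.0484 + 0.4356 + 0.0016 + 0.0036 = 0.4896
B_III = 1 / 0.4896 = 2.0425
Σp_IIᵢ² = 0.18² + 0.14² + 0.09² + 0.24² + 0.35² = 0.0324 + 0.0196 + 0.0081 + 0.0576 + 0.1225 = 0.2402
B_II = 1 / 0.2402 = 4.1632
Highest B → broadest niche (most generalist): morphospecies II (B = 4.16).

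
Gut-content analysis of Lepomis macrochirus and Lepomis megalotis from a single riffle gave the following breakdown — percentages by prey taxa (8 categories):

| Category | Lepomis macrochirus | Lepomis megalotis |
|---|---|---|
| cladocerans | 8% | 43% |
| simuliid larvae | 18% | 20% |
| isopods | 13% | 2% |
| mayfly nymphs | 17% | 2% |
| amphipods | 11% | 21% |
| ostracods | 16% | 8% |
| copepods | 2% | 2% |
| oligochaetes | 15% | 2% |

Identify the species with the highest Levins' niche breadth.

Lepomis macrochirus

Convert percentages to proportions (divide by 100).
Σp_macrᵢ² = 0.08² + 0.18² + 0.13² + 0.17² + 0.11² + 0.16² + 0.02² + 0.15² = 0.0064 + 0.0324 + 0.0169 + 0.0289 + 0.0121 + 0.0256 + 0.0004 + 0.0225 = 0.1452
B_macr = 1 / 0.1452 = 6.8871
Σp_megaᵢ² = 0.43² + 0.20² + 0.02² + 0.02² + 0.21² + 0.08² + 0.02² + 0.02² = 0.1849 + 0.0400 + 0.0004 + 0.0004 + 0.0441 + 0.0064 + 0.0004 + 0.0004 = 0.2770
B_mega = 1 / 0.2770 = 3.6101
Highest B → broadest niche (most generalist): Lepomis macrochirus (B = 6.89).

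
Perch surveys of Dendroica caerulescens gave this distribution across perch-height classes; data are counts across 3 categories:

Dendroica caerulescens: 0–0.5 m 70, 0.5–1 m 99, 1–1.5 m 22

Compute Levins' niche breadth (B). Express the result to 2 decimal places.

2.40

Proportions for Dendroica caerulescens (n=191): 70/191=0.3665, 99/191=0.5183, 22/191=0.1152
Σpᵢ² = 0.3665² + 0.5183² + 0.1152² = 0.134322 + 0.268635 + 0.013271 = 0.416228
B = 1 / 0.416228 = 2.4025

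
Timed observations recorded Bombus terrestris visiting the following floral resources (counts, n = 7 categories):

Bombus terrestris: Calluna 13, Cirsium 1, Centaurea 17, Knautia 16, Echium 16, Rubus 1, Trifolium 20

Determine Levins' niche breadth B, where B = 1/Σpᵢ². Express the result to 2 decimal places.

Proportions for Bombus terrestris (n=84): 13/84=0.1548, 1/84=0.0119, 17/84=0.2024, 16/84=0.1905, 16/84=0.1905, 1/84=0.0119, 20/84=0.2381
Σpᵢ² = 0.1548² + 0.0119² + 0.2024² + 0.1905² + 0.1905² + 0.0119² + 0.2381² = 0.023963 + 0.000142 + 0.040966 + 0.036290 + 0.036290 + 0.000142 + 0.056692 = 0.194485
B = 1 / 0.194485 = 5.1418

5.14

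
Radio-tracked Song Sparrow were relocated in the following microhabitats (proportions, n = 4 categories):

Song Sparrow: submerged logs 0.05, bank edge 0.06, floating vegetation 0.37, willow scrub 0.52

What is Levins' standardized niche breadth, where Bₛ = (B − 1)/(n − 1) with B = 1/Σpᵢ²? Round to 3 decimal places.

Σpᵢ² = 0.05² + 0.06² + 0.37² + 0.52² = 0.0025 + 0.0036 + 0.1369 + 0.2704 = 0.4134
B = 1 / 0.4134 = 2.41896
Bₛ = (B − 1)/(n − 1) = (2.41896 − 1)/(4 − 1) = 1.41896/3 = 0.47299

0.473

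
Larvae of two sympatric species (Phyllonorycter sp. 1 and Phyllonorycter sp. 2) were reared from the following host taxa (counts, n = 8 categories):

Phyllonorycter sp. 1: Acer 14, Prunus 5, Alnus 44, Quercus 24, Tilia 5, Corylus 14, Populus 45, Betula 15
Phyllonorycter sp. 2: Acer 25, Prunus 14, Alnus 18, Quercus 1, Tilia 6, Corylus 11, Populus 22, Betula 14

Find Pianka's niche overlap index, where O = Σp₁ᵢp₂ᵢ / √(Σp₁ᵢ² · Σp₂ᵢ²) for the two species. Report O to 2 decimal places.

0.82

Proportions for Phyllonorycter sp. 1 (n=166): 14/166=0.0843, 5/166=0.0301, 44/166=0.2651, 24/166=0.1446, 5/166=0.0301, 14/166=0.0843, 45/166=0.2711, 15/166=0.0904
Proportions for Phyllonorycter sp. 2 (n=111): 25/111=0.2252, 14/111=0.1261, 18/111=0.1622, 1/111=0.0090, 6/111=0.0541, 11/111=0.0991, 22/111=0.1982, 14/111=0.1261
Σ p₁ᵢp₂ᵢ = 0.018984 + 0.003796 + 0.042999 + 0.001301 + 0.001628 + 0.008354 + 0.053732 + 0.011399 = 0.142193
Σp_1ᵢ² = 0.0843² + 0.0301² + 0.2651² + 0.1446² + 0.0301² + 0.0843² + 0.2711² + 0.0904² = 0.007106 + 0.000906 + 0.070278 + 0.020909 + 0.000906 + 0.007106 + 0.073495 + 0.008172 = 0.188878
Σp_2ᵢ² = 0.2252² + 0.1261² + 0.1622² + 0.0090² + 0.0541² + 0.0991² + 0.1982² + 0.1261² = 0.050715 + 0.015901 + 0.026309 + 0.000081 + 0.002927 + 0.009821 + 0.039283 + 0.015901 = 0.160938
O = 0.142193 / √(0.188878 × 0.160938) = 0.142193 / 0.1743492 = 0.8156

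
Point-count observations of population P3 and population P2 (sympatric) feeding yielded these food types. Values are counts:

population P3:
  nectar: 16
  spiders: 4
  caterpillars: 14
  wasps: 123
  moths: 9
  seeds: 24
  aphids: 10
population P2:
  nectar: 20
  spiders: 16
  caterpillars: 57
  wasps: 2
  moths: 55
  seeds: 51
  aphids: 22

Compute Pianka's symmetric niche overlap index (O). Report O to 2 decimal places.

0.26

Proportions for population P3 (n=200): 16/200=0.0800, 4/200=0.0200, 14/200=0.0700, 123/200=0.6150, 9/200=0.0450, 24/200=0.1200, 10/200=0.0500
Proportions for population P2 (n=223): 20/223=0.0897, 16/223=0.0717, 57/223=0.2556, 2/223=0.0090, 55/223=0.2466, 51/223=0.2287, 22/223=0.0987
Σ p₁ᵢp₂ᵢ = 0.007176 + 0.001434 + 0.017892 + 0.005535 + 0.011097 + 0.027444 + 0.004935 = 0.075513
Σp_1ᵢ² = 0.0800² + 0.0200² + 0.0700² + 0.6150² + 0.0450² + 0.1200² + 0.0500² = 0.006400 + 0.000400 + 0.004900 + 0.378225 + 0.002025 + 0.014400 + 0.002500 = 0.408850
Σp_2ᵢ² = 0.0897² + 0.0717² + 0.2556² + 0.0090² + 0.2466² + 0.2287² + 0.0987² = 0.008046 + 0.005141 + 0.065331 + 0.000081 + 0.060812 + 0.052304 + 0.009742 = 0.201457
O = 0.075513 / √(0.408850 × 0.201457) = 0.075513 / 0.2869942 = 0.2631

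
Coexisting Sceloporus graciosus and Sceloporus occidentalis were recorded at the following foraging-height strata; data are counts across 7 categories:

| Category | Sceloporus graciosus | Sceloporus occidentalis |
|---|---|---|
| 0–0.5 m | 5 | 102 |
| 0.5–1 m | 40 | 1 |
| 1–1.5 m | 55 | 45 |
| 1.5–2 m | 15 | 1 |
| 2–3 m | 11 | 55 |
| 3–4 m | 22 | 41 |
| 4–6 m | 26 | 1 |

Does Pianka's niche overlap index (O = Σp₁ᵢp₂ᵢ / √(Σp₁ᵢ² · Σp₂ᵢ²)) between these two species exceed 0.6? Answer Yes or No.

No

Proportions for Sceloporus graciosus (n=174): 5/174=0.0287, 40/174=0.2299, 55/174=0.3161, 15/174=0.0862, 11/174=0.0632, 22/174=0.1264, 26/174=0.1494
Proportions for Sceloporus occidentalis (n=246): 102/246=0.4146, 1/246=0.0041, 45/246=0.1829, 1/246=0.0041, 55/246=0.2236, 41/246=0.1667, 1/246=0.0041
Σ p₁ᵢp₂ᵢ = 0.011899 + 0.000943 + 0.057815 + 0.000353 + 0.014132 + 0.021071 + 0.000613 = 0.106826
Σp_1ᵢ² = 0.0287² + 0.2299² + 0.3161² + 0.0862² + 0.0632² + 0.1264² + 0.1494² = 0.000824 + 0.052854 + 0.099919 + 0.007430 + 0.003994 + 0.015977 + 0.022320 = 0.203318
Σp_2ᵢ² = 0.4146² + 0.0041² + 0.1829² + 0.0041² + 0.2236² + 0.1667² + 0.0041² = 0.171893 + 0.000017 + 0.033452 + 0.000017 + 0.049997 + 0.027789 + 0.000017 = 0.283182
O = 0.106826 / √(0.203318 × 0.283182) = 0.106826 / 0.2399500 = 0.4452
O = 0.4452 < 0.6 → No.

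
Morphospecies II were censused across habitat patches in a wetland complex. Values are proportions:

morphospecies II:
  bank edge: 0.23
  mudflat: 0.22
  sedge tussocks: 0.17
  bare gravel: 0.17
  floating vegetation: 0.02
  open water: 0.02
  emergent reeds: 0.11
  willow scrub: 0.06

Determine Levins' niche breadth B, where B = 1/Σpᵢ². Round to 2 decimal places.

Σpᵢ² = 0.23² + 0.22² + 0.17² + 0.17² + 0.02² + 0.02² + 0.11² + 0.06² = 0.0529 + 0.0484 + 0.0289 + 0.0289 + 0.0004 + 0.0004 + 0.0121 + 0.0036 = 0.1756
B = 1 / 0.1756 = 5.6948

5.69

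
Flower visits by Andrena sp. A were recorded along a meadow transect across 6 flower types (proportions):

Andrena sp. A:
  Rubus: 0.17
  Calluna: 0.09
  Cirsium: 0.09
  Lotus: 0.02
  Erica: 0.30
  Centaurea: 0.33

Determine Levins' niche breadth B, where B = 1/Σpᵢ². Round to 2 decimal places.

Σpᵢ² = 0.17² + 0.09² + 0.09² + 0.02² + 0.30² + 0.33² = 0.0289 + 0.0081 + 0.0081 + 0.0004 + 0.0900 + 0.1089 = 0.2444
B = 1 / 0.2444 = 4.0917

4.09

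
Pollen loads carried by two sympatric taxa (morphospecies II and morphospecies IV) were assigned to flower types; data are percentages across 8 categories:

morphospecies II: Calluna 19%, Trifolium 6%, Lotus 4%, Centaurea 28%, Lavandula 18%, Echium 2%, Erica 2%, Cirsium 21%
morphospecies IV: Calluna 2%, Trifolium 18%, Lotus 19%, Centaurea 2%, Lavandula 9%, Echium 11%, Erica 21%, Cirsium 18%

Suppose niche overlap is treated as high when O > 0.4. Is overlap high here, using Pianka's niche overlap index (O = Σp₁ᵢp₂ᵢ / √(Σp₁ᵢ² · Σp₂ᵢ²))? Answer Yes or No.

Yes

Convert percentages to proportions (divide by 100).
Σ p₁ᵢp₂ᵢ = 0.0038 + 0.0108 + 0.0076 + 0.0056 + 0.0162 + 0.0022 + 0.0042 + 0.0378 = 0.0882
Σp_1ᵢ² = 0.19² + 0.06² + 0.04² + 0.28² + 0.18² + 0.02² + 0.02² + 0.21² = 0.0361 + 0.0036 + 0.0016 + 0.0784 + 0.0324 + 0.0004 + 0.0004 + 0.0441 = 0.1970
Σp_2ᵢ² = 0.02² + 0.18² + 0.19² + 0.02² + 0.09² + 0.11² + 0.21² + 0.18² = 0.0004 + 0.0324 + 0.0361 + 0.0004 + 0.0081 + 0.0121 + 0.0441 + 0.0324 = 0.1660
O = 0.0882 / √(0.1970 × 0.1660) = 0.0882 / 0.18084 = 0.4877
O = 0.4877 > 0.4 → Yes.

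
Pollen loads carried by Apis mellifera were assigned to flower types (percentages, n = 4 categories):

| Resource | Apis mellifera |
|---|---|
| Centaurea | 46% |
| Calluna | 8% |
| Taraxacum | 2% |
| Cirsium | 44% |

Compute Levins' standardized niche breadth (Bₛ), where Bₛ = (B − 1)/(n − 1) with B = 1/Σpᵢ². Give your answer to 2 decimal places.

0.48

Convert percentages to proportions (divide by 100).
Σpᵢ² = 0.46² + 0.08² + 0.02² + 0.44² = 0.2116 + 0.0064 + 0.0004 + 0.1936 = 0.4120
B = 1 / 0.4120 = 2.4272
Bₛ = (B − 1)/(n − 1) = (2.4272 − 1)/(4 − 1) = 1.4272/3 = 0.4757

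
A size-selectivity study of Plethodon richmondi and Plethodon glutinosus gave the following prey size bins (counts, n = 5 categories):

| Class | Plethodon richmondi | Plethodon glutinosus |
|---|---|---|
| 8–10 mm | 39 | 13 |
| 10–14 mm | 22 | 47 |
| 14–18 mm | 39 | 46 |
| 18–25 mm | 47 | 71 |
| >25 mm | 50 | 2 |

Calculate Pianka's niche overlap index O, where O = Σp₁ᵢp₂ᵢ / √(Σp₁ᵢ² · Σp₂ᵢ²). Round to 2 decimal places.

0.76

Proportions for Plethodon richmondi (n=197): 39/197=0.1980, 22/197=0.1117, 39/197=0.1980, 47/197=0.2386, 50/197=0.2538
Proportions for Plethodon glutinosus (n=179): 13/179=0.0726, 47/179=0.2626, 46/179=0.2570, 71/179=0.3966, 2/179=0.0112
Σ p₁ᵢp₂ᵢ = 0.014375 + 0.029332 + 0.050886 + 0.094629 + 0.002843 = 0.192065
Σp_1ᵢ² = 0.1980² + 0.1117² + 0.1980² + 0.2386² + 0.2538² = 0.039204 + 0.012477 + 0.039204 + 0.056930 + 0.064414 = 0.212229
Σp_2ᵢ² = 0.0726² + 0.2626² + 0.2570² + 0.3966² + 0.0112² = 0.005271 + 0.068959 + 0.066049 + 0.157292 + 0.000125 = 0.297696
O = 0.192065 / √(0.212229 × 0.297696) = 0.192065 / 0.2513558 = 0.7641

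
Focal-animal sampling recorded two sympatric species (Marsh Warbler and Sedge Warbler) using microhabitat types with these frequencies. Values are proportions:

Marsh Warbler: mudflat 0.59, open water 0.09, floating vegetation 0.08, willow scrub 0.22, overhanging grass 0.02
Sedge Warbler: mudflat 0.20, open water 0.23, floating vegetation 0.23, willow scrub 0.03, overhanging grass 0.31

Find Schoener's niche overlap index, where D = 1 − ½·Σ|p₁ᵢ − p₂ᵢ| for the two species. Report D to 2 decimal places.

0.42

Σ|p₁ᵢ − p₂ᵢ| = 0.39 + 0.14 + 0.15 + 0.19 + 0.29 = 1.16
D = 1 − ½ × 1.16 = 1 − 0.580 = 0.4200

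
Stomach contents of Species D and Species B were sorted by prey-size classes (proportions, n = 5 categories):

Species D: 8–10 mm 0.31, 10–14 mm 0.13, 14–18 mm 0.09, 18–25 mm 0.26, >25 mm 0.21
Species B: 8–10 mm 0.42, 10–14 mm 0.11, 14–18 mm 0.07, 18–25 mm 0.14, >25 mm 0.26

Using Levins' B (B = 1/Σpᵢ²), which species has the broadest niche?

Species D

Σp_Dᵢ² = 0.31² + 0.13² + 0.09² + 0.26² + 0.21² = 0.0961 + 0.0169 + 0.0081 + 0.0676 + 0.0441 = 0.2328
B_D = 1 / 0.2328 = 4.2955
Σp_Bᵢ² = 0.42² + 0.11² + 0.07² + 0.14² + 0.26² = 0.1764 + 0.0121 + 0.0049 + 0.0196 + 0.0676 = 0.2806
B_B = 1 / 0.2806 = 3.5638
Highest B → broadest niche (most generalist): Species D (B = 4.30).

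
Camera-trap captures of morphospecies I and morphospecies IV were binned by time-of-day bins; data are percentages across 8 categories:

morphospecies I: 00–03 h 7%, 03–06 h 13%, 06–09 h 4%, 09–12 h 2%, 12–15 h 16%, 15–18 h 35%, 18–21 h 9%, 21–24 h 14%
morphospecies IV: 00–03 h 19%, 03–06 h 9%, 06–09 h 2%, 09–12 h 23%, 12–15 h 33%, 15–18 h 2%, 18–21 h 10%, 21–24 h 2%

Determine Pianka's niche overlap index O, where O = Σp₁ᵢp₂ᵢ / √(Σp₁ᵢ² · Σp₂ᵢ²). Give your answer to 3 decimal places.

0.490

Convert percentages to proportions (divide by 100).
Σ p₁ᵢp₂ᵢ = 0.0133 + 0.0117 + 0.0008 + 0.0046 + 0.0528 + 0.0070 + 0.0090 + 0.0028 = 0.1020
Σp_1ᵢ² = 0.07² + 0.13² + 0.04² + 0.02² + 0.16² + 0.35² + 0.09² + 0.14² = 0.0049 + 0.0169 + 0.0016 + 0.0004 + 0.0256 + 0.1225 + 0.0081 + 0.0196 = 0.1996
Σp_2ᵢ² = 0.19² + 0.09² + 0.02² + 0.23² + 0.33² + 0.02² + 0.10² + 0.02² = 0.0361 + 0.0081 + 0.0004 + 0.0529 + 0.1089 + 0.0004 + 0.0100 + 0.0004 = 0.2172
O = 0.1020 / √(0.1996 × 0.2172) = 0.1020 / 0.208214 = 0.48988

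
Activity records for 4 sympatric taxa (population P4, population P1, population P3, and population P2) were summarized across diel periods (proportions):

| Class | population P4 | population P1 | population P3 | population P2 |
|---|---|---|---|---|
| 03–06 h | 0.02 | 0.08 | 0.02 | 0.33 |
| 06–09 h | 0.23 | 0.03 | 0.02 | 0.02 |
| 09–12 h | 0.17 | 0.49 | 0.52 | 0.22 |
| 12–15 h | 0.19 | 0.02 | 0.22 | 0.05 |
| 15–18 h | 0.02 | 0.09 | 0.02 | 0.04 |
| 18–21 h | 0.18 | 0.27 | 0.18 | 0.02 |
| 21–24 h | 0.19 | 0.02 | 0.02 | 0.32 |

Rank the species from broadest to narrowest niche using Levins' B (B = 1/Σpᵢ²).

population P4 > population P2 > population P1 > population P3

Σp_P4ᵢ² = 0.02² + 0.23² + 0.17² + 0.19² + 0.02² + 0.18² + 0.19² = 0.0004 + 0.0529 + 0.0289 + 0.0361 + 0.0004 + 0.0324 + 0.0361 = 0.1872
B_P4 = 1 / 0.1872 = 5.3419
Σp_P1ᵢ² = 0.08² + 0.03² + 0.49² + 0.02² + 0.09² + 0.27² + 0.02² = 0.0064 + 0.0009 + 0.2401 + 0.0004 + 0.0081 + 0.0729 + 0.0004 = 0.3292
B_P1 = 1 / 0.3292 = 3.0377
Σp_P3ᵢ² = 0.02² + 0.02² + 0.52² + 0.22² + 0.02² + 0.18² + 0.02² = 0.0004 + 0.0004 + 0.2704 + 0.0484 + 0.0004 + 0.0324 + 0.0004 = 0.3528
B_P3 = 1 / 0.3528 = 2.8345
Σp_P2ᵢ² = 0.33² + 0.02² + 0.22² + 0.05² + 0.04² + 0.02² + 0.32² = 0.1089 + 0.0004 + 0.0484 + 0.0025 + 0.0016 + 0.0004 + 0.1024 = 0.2646
B_P2 = 1 / 0.2646 = 3.7793
Ranking by B (broadest → narrowest): population P4 (5.34) > population P2 (3.78) > population P1 (3.04) > population P3 (2.83)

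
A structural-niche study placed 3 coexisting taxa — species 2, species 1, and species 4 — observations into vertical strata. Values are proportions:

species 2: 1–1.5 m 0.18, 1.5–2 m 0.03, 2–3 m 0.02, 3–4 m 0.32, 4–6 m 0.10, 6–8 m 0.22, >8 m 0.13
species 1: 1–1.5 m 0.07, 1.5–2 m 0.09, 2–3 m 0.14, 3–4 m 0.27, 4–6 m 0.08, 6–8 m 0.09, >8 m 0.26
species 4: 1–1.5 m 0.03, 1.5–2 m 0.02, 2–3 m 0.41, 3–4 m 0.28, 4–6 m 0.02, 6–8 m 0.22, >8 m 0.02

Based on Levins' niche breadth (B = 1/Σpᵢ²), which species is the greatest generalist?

species 1

Σp_2ᵢ² = 0.18² + 0.03² + 0.02² + 0.32² + 0.10² + 0.22² + 0.13² = 0.0324 + 0.0009 + 0.0004 + 0.1024 + 0.0100 + 0.0484 + 0.0169 = 0.2114
B_2 = 1 / 0.2114 = 4.7304
Σp_1ᵢ² = 0.07² + 0.09² + 0.14² + 0.27² + 0.08² + 0.09² + 0.26² = 0.0049 + 0.0081 + 0.0196 + 0.0729 + 0.0064 + 0.0081 + 0.0676 = 0.1876
B_1 = 1 / 0.1876 = 5.3305
Σp_4ᵢ² = 0.03² + 0.02² + 0.41² + 0.28² + 0.02² + 0.22² + 0.02² = 0.0009 + 0.0004 + 0.1681 + 0.0784 + 0.0004 + 0.0484 + 0.0004 = 0.2970
B_4 = 1 / 0.2970 = 3.3670
Highest B → broadest niche (most generalist): species 1 (B = 5.33).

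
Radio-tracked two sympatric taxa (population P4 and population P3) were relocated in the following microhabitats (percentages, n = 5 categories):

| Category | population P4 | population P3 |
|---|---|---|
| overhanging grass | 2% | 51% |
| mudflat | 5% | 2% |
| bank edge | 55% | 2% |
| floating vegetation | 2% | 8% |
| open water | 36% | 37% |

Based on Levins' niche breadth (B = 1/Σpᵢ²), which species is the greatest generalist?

Convert percentages to proportions (divide by 100).
Σp_P4ᵢ² = 0.02² + 0.05² + 0.55² + 0.02² + 0.36² = 0.0004 + 0.0025 + 0.3025 + 0.0004 + 0.1296 = 0.4354
B_P4 = 1 / 0.4354 = 2.2967
Σp_P3ᵢ² = 0.51² + 0.02² + 0.02² + 0.08² + 0.37² = 0.2601 + 0.0004 + 0.0004 + 0.0064 + 0.1369 = 0.4042
B_P3 = 1 / 0.4042 = 2.4740
Highest B → broadest niche (most generalist): population P3 (B = 2.47).

population P3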